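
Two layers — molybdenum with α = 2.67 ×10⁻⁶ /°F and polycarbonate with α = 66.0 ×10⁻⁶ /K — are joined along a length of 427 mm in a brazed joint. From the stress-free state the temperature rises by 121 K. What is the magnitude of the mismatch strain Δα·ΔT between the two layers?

7.40×10⁻³

molybdenum: α = 2.67×10⁻⁶/°F × 9/5 = 4.81×10⁻⁶/K.
Δα = |4.81 − 66.0|×10⁻⁶/K = 61.2×10⁻⁶/K.
Mismatch strain = Δα·ΔT = 61.2×10⁻⁶ × 121.0 = 7.40×10⁻³.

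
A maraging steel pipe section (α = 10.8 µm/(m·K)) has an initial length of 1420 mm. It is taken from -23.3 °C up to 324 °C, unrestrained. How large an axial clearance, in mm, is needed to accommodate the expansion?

5.33 mm

ΔT = 324 − (-23.3) = 347.3 K.
ΔL = α·L₀·ΔT = 10.8×10⁻⁶ × 1420 mm × 347.3 K = 5.33 mm.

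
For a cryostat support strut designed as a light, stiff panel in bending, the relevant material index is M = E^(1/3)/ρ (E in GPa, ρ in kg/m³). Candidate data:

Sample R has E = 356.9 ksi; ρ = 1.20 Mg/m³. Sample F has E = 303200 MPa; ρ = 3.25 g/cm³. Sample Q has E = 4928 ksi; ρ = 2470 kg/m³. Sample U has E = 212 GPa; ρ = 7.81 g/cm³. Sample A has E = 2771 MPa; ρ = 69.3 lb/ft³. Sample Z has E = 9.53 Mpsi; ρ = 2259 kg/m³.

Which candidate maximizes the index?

sample F

After converting to SI:
  sample R: E = 2.461 GPa, ρ = 1200 kg/m³
  sample F: E = 303.2 GPa, ρ = 3250 kg/m³
  sample Q: E = 33.98 GPa, ρ = 2470 kg/m³
  sample U: E = 212.0 GPa, ρ = 7810 kg/m³
  sample A: E = 2.771 GPa, ρ = 1110 kg/m³
  sample Z: E = 65.71 GPa, ρ = 2259 kg/m³
  sample F: M = 2.07×10⁻³
  sample Z: M = 1.79×10⁻³
  sample Q: M = 1.31×10⁻³
  sample A: M = 1.27×10⁻³
  sample R: M = 1.13×10⁻³
  sample U: M = 0.763×10⁻³
Sample F has the largest M.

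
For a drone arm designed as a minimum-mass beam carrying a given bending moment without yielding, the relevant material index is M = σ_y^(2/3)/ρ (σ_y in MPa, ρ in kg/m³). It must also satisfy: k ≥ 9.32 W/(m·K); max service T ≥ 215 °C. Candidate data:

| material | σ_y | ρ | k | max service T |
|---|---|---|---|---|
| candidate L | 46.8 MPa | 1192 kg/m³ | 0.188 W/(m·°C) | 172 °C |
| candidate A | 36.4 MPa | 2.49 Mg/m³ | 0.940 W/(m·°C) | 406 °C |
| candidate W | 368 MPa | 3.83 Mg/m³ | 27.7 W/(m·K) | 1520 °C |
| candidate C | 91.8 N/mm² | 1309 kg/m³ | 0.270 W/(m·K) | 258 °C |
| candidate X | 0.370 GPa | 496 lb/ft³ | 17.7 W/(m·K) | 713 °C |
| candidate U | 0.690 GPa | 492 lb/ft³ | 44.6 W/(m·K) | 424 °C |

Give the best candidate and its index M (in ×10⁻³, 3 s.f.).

candidate W, M = 13.4×10⁻³

Screen on constraints: k ≥ 9.32 W/(m·K); max service T ≥ 215 °C. Survivors: candidate W, candidate X, candidate U.
Convert each candidate to consistent units, then evaluate M:
  candidate W: σ_y = 368.0 MPa, ρ = 3830 kg/m³
  candidate X: σ_y = 370.0 MPa, ρ = 7945 kg/m³
  candidate U: σ_y = 690.0 MPa, ρ = 7881 kg/m³
  candidate W: M = 13.4×10⁻³
  candidate U: M = 9.91×10⁻³
  candidate X: M = 6.49×10⁻³
Highest index: candidate W.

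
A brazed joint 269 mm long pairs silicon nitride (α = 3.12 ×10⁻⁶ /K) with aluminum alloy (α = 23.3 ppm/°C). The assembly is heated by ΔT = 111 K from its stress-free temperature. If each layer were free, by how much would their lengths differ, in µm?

Δα = |3.12 − 23.3|×10⁻⁶/K = 20.2×10⁻⁶/K.
ΔL_mismatch = Δα·L·ΔT = 20.2×10⁻⁶ × 269.0 mm × 111.0 K = 603 µm.

603 µm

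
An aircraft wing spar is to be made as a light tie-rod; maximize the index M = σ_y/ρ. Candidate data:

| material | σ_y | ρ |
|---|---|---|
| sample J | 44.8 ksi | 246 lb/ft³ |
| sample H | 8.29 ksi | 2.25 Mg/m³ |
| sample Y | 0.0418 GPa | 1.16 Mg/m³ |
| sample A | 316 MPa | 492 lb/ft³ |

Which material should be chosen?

sample J

Normalizing units and computing the index:
  sample J: σ_y = 308.9 MPa, ρ = 3941 kg/m³
  sample H: σ_y = 57.16 MPa, ρ = 2250 kg/m³
  sample Y: σ_y = 41.80 MPa, ρ = 1160 kg/m³
  sample A: σ_y = 316.0 MPa, ρ = 7881 kg/m³
  sample J: M = 78.4 kN·m/kg
  sample A: M = 40.1 kN·m/kg
  sample Y: M = 36.0 kN·m/kg
  sample H: M = 25.4 kN·m/kg
The maximum is for sample J.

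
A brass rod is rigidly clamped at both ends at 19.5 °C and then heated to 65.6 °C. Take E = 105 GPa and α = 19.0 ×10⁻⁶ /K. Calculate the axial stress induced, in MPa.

ΔT = 46.10 K. Constrained thermal stress σ = E·α·ΔT = 105.0×10³ MPa × 19.0×10⁻⁶ × 46.10 = 92.0 MPa (compressive).

92.0 MPa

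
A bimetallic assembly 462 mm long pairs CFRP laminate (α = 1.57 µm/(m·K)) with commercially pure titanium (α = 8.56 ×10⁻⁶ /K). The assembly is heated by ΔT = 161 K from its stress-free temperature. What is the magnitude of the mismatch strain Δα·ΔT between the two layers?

1.13×10⁻³

Δα = |1.57 − 8.56|×10⁻⁶/K = 6.99×10⁻⁶/K.
Mismatch strain = Δα·ΔT = 6.99×10⁻⁶ × 161.0 = 1.13×10⁻³.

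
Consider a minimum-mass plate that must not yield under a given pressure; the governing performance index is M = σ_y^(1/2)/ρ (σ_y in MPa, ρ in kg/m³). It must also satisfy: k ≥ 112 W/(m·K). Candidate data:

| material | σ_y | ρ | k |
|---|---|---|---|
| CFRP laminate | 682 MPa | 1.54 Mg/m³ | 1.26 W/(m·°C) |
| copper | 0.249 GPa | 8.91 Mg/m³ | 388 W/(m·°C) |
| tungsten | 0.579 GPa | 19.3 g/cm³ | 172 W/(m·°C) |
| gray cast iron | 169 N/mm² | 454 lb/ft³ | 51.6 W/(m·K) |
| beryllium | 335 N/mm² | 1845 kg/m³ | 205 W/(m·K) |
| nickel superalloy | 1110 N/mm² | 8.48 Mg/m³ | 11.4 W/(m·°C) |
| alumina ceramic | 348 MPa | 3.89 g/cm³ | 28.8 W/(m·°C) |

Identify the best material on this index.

beryllium

Screen on constraints: k ≥ 112 W/(m·K). Survivors: copper, tungsten, beryllium.
Normalizing units and computing the index:
  copper: σ_y = 249.0 MPa, ρ = 8910 kg/m³
  tungsten: σ_y = 579.0 MPa, ρ = 19300 kg/m³
  beryllium: σ_y = 335.0 MPa, ρ = 1845 kg/m³
  beryllium: M = 9.92×10⁻³
  copper: M = 1.77×10⁻³
  tungsten: M = 1.25×10⁻³
Beryllium ranks first.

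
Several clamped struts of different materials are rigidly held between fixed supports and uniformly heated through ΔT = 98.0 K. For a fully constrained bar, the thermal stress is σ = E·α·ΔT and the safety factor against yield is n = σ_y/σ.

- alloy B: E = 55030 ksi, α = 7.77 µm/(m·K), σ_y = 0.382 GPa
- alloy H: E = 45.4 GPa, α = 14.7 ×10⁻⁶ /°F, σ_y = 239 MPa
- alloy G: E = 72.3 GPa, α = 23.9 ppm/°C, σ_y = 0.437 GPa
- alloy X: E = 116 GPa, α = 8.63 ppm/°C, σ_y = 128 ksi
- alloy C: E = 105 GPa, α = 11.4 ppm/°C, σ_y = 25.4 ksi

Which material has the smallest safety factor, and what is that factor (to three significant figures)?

alloy B, n = 1.32

With everything in SI (GPa, ×10⁻⁶/K, MPa):
  alloy B: E = 379.4, α = 7.77, σ_y = 382.0 → σ = 289 MPa, n = 1.32
  alloy H: E = 45.40, α = 26.5, σ_y = 239.0 → σ = 118 MPa, n = 2.03
  alloy G: E = 72.30, α = 23.9, σ_y = 437.0 → σ = 169 MPa, n = 2.58
  alloy X: E = 116.0, α = 8.63, σ_y = 882.5 → σ = 98.1 MPa, n = 9.00
  alloy C: E = 105.0, α = 11.4, σ_y = 175.1 → σ = 117 MPa, n = 1.49
Alloy B has the lowest safety factor, n = 1.32.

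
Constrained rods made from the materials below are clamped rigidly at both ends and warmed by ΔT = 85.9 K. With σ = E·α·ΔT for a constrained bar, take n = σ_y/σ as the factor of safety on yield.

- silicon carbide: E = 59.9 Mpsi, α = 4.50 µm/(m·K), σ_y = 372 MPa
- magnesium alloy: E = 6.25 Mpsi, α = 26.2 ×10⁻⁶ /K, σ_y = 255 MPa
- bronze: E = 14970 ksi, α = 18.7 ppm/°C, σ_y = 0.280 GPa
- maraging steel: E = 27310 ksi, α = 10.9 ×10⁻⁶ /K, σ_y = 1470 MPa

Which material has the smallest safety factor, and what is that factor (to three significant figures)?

Per material, after unit conversion:
  silicon carbide: E = 413.0, α = 4.50, σ_y = 372.0 → σ = 160 MPa, n = 2.33
  magnesium alloy: E = 43.09, α = 26.2, σ_y = 255.0 → σ = 97.0 MPa, n = 2.63
  bronze: E = 103.2, α = 18.7, σ_y = 280.0 → σ = 166 MPa, n = 1.69
  maraging steel: E = 188.3, α = 10.9, σ_y = 1470 → σ = 176 MPa, n = 8.34
Smallest n: bronze with n = 1.69.

bronze, n = 1.69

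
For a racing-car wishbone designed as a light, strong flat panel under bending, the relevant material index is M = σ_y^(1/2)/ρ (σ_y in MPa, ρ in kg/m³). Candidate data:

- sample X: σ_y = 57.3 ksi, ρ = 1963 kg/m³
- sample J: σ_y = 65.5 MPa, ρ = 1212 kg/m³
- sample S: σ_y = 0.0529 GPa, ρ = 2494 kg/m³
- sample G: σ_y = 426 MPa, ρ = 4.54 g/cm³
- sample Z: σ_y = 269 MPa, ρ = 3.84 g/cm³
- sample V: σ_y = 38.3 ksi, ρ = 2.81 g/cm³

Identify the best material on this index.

sample X

Putting every candidate on a common basis:
  sample X: σ_y = 395.1 MPa, ρ = 1963 kg/m³
  sample J: σ_y = 65.50 MPa, ρ = 1212 kg/m³
  sample S: σ_y = 52.90 MPa, ρ = 2494 kg/m³
  sample G: σ_y = 426.0 MPa, ρ = 4540 kg/m³
  sample Z: σ_y = 269.0 MPa, ρ = 3840 kg/m³
  sample V: σ_y = 264.1 MPa, ρ = 2810 kg/m³
  sample X: M = 10.1×10⁻³
  sample J: M = 6.68×10⁻³
  sample V: M = 5.78×10⁻³
  sample G: M = 4.55×10⁻³
  sample Z: M = 4.27×10⁻³
  sample S: M = 2.92×10⁻³
Sample X has the largest M.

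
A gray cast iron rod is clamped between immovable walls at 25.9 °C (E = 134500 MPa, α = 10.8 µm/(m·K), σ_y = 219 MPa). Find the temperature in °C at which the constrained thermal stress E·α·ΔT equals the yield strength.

177 °C

E = 134500 MPa = 134.5 GPa.
E·α·ΔT = 219.0 MPa ⇒ ΔT = 219.0 / (134.5×10³ × 10.8×10⁻⁶) = 150.8 K.
T = 25.9 + 150.8 = 176.7 °C.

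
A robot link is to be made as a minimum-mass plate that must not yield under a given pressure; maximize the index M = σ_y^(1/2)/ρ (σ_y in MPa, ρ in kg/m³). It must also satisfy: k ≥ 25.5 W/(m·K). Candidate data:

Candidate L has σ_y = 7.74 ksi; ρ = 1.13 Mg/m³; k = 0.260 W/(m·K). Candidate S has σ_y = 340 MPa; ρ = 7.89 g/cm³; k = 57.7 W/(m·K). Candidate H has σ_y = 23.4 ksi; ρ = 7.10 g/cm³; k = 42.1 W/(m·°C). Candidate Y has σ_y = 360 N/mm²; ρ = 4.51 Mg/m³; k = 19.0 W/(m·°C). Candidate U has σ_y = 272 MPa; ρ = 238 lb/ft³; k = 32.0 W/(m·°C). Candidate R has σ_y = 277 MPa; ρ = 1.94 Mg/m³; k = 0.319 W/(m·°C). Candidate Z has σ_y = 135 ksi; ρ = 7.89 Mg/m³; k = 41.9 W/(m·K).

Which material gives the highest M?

candidate U

Screen on constraints: k ≥ 25.5 W/(m·K). Survivors: candidate S, candidate H, candidate U, candidate Z.
Convert each candidate to consistent units, then evaluate M:
  candidate S: σ_y = 340.0 MPa, ρ = 7890 kg/m³
  candidate H: σ_y = 161.3 MPa, ρ = 7100 kg/m³
  candidate U: σ_y = 272.0 MPa, ρ = 3812 kg/m³
  candidate Z: σ_y = 930.8 MPa, ρ = 7890 kg/m³
  candidate U: M = 4.33×10⁻³
  candidate Z: M = 3.87×10⁻³
  candidate S: M = 2.34×10⁻³
  candidate H: M = 1.79×10⁻³
Candidate U has the largest M.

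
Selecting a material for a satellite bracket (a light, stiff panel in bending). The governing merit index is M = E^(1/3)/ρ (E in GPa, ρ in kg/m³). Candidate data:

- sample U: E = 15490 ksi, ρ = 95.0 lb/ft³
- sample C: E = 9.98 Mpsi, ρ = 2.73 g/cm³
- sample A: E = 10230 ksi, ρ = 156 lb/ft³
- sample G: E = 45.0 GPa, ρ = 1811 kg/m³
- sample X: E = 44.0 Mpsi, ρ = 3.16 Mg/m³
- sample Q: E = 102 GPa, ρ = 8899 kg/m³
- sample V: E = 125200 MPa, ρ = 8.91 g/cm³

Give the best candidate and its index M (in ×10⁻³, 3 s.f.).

sample U, M = 3.12×10⁻³

In SI units:
  sample U: E = 106.8 GPa, ρ = 1522 kg/m³
  sample C: E = 68.81 GPa, ρ = 2730 kg/m³
  sample A: E = 70.53 GPa, ρ = 2499 kg/m³
  sample G: E = 45.00 GPa, ρ = 1811 kg/m³
  sample X: E = 303.4 GPa, ρ = 3160 kg/m³
  sample Q: E = 102.0 GPa, ρ = 8899 kg/m³
  sample V: E = 125.2 GPa, ρ = 8910 kg/m³
  sample U: M = 3.12×10⁻³
  sample X: M = 2.13×10⁻³
  sample G: M = 1.96×10⁻³
  sample A: M = 1.65×10⁻³
  sample C: M = 1.50×10⁻³
  sample V: M = 0.561×10⁻³
  sample Q: M = 0.525×10⁻³
Sample U has the largest M.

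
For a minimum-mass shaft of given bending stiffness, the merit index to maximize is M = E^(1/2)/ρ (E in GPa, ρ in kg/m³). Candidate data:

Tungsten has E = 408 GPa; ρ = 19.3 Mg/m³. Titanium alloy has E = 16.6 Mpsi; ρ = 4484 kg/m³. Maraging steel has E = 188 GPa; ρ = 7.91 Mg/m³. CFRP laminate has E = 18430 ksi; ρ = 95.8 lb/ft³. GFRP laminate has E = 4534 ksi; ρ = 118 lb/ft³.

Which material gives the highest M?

Putting every candidate on a common basis:
  tungsten: E = 408.0 GPa, ρ = 19300 kg/m³
  titanium alloy: E = 114.5 GPa, ρ = 4484 kg/m³
  maraging steel: E = 188.0 GPa, ρ = 7910 kg/m³
  CFRP laminate: E = 127.1 GPa, ρ = 1535 kg/m³
  GFRP laminate: E = 31.26 GPa, ρ = 1890 kg/m³
  CFRP laminate: M = 7.35×10⁻³
  GFRP laminate: M = 2.96×10⁻³
  titanium alloy: M = 2.39×10⁻³
  maraging steel: M = 1.73×10⁻³
  tungsten: M = 1.05×10⁻³
CFRP laminate has the largest M.

CFRP laminate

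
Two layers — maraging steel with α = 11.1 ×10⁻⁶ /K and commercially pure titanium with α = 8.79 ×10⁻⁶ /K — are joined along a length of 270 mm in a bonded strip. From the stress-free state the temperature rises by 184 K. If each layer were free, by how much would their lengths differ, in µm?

115 µm

Δα = |11.1 − 8.79|×10⁻⁶/K = 2.31×10⁻⁶/K.
ΔL_mismatch = Δα·L·ΔT = 2.31×10⁻⁶ × 270.0 mm × 184.0 K = 115 µm.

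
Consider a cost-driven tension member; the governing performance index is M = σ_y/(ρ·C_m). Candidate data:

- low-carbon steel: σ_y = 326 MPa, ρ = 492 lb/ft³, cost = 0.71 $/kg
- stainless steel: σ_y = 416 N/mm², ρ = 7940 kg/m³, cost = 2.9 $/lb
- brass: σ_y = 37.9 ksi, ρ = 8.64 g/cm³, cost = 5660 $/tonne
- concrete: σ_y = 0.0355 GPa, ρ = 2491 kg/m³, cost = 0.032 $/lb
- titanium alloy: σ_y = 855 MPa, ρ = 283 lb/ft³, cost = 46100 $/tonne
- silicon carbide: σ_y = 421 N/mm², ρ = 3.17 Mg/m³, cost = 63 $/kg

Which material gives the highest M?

Convert each candidate to consistent units, then evaluate M:
  low-carbon steel: σ_y = 326.0 MPa, ρ = 7881 kg/m³, cost = 0.7100 $/kg
  stainless steel: σ_y = 416.0 MPa, ρ = 7940 kg/m³, cost = 6.393 $/kg
  brass: σ_y = 261.3 MPa, ρ = 8640 kg/m³, cost = 5.660 $/kg
  concrete: σ_y = 35.50 MPa, ρ = 2491 kg/m³, cost = 0.07055 $/kg
  titanium alloy: σ_y = 855.0 MPa, ρ = 4533 kg/m³, cost = 46.10 $/kg
  silicon carbide: σ_y = 421.0 MPa, ρ = 3170 kg/m³, cost = 63.00 $/kg
  concrete: M = 202 kN·m per $
  low-carbon steel: M = 58.3 kN·m per $
  stainless steel: M = 8.19 kN·m per $
  brass: M = 5.34 kN·m per $
  titanium alloy: M = 4.09 kN·m per $
  silicon carbide: M = 2.11 kN·m per $
Highest index: concrete.

concrete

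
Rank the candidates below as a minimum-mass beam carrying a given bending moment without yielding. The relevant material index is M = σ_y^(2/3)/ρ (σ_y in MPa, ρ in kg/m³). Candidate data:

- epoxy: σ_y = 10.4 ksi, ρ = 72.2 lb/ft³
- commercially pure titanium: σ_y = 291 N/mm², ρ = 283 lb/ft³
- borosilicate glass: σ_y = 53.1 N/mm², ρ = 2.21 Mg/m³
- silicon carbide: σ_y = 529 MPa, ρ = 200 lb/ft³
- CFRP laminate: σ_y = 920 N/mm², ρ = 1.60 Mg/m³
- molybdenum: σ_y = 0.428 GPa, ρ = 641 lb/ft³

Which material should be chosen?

Putting every candidate on a common basis:
  epoxy: σ_y = 71.71 MPa, ρ = 1157 kg/m³
  commercially pure titanium: σ_y = 291.0 MPa, ρ = 4533 kg/m³
  borosilicate glass: σ_y = 53.10 MPa, ρ = 2210 kg/m³
  silicon carbide: σ_y = 529.0 MPa, ρ = 3204 kg/m³
  CFRP laminate: σ_y = 920.0 MPa, ρ = 1600 kg/m³
  molybdenum: σ_y = 428.0 MPa, ρ = 10270 kg/m³
  CFRP laminate: M = 59.1×10⁻³
  silicon carbide: M = 20.4×10⁻³
  epoxy: M = 14.9×10⁻³
  commercially pure titanium: M = 9.69×10⁻³
  borosilicate glass: M = 6.39×10⁻³
  molybdenum: M = 5.53×10⁻³
CFRP laminate has the largest M.

CFRP laminate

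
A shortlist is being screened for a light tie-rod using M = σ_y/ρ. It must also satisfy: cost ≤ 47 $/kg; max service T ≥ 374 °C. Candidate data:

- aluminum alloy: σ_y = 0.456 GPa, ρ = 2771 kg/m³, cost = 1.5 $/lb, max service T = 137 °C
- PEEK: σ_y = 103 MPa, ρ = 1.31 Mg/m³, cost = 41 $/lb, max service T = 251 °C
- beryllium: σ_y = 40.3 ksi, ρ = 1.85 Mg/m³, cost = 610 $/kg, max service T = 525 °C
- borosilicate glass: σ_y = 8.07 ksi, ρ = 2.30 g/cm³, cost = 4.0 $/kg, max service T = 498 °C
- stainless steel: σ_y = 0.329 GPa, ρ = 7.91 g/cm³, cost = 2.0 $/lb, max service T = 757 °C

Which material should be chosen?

stainless steel

Screen on constraints: cost ≤ 47 $/kg; max service T ≥ 374 °C. Survivors: borosilicate glass, stainless steel.
Normalizing units and computing the index:
  borosilicate glass: σ_y = 55.64 MPa, ρ = 2300 kg/m³
  stainless steel: σ_y = 329.0 MPa, ρ = 7910 kg/m³
  stainless steel: M = 41.6 kN·m/kg
  borosilicate glass: M = 24.2 kN·m/kg
Stainless steel has the largest M.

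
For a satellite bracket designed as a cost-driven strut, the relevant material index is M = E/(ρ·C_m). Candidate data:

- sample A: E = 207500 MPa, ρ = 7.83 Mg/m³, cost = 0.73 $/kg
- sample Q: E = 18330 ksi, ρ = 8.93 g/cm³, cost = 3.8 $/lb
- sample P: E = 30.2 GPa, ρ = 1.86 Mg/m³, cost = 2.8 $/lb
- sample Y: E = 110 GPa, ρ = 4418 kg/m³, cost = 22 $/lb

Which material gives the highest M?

sample A

Putting every candidate on a common basis:
  sample A: E = 207.5 GPa, ρ = 7830 kg/m³, cost = 0.7300 $/kg
  sample Q: E = 126.4 GPa, ρ = 8930 kg/m³, cost = 8.377 $/kg
  sample P: E = 30.20 GPa, ρ = 1860 kg/m³, cost = 6.173 $/kg
  sample Y: E = 110.0 GPa, ρ = 4418 kg/m³, cost = 48.50 $/kg
  sample A: M = 36.3 MN·m per $
  sample P: M = 2.63 MN·m per $
  sample Q: M = 1.69 MN·m per $
  sample Y: M = 0.513 MN·m per $
Sample A ranks first.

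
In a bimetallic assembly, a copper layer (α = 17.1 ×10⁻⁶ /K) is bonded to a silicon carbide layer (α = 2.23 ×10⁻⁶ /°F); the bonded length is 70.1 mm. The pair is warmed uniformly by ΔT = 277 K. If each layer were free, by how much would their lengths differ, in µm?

silicon carbide: α = 2.23×10⁻⁶/°F × 9/5 = 4.01×10⁻⁶/K.
Δα = |17.1 − 4.01|×10⁻⁶/K = 13.1×10⁻⁶/K.
ΔL_mismatch = Δα·L·ΔT = 13.1×10⁻⁶ × 70.1 mm × 277.0 K = 254 µm.

254 µm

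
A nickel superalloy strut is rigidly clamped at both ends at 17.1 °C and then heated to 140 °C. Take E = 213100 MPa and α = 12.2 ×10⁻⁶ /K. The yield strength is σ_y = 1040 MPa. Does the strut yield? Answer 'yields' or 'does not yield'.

does not yield

E = 213100 MPa = 213.1 GPa.
ΔT = 122.9 K. Constrained thermal stress σ = E·α·ΔT = 213.1×10³ MPa × 12.2×10⁻⁶ × 122.9 = 320 MPa (compressive).
Compare to σ_y = 1040 MPa: σ < σ_y, so it does not yield.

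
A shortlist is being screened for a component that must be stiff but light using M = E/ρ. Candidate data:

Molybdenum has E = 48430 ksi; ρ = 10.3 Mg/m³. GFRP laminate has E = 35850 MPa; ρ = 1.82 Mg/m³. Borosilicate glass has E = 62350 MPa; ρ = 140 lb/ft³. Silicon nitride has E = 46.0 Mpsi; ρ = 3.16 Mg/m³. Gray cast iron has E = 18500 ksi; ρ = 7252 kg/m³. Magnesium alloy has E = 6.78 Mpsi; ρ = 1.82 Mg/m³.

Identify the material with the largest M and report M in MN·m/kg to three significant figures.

silicon nitride, M = 100 MN·m/kg

Putting every candidate on a common basis:
  molybdenum: E = 333.9 GPa, ρ = 10300 kg/m³
  GFRP laminate: E = 35.85 GPa, ρ = 1820 kg/m³
  borosilicate glass: E = 62.35 GPa, ρ = 2243 kg/m³
  silicon nitride: E = 317.2 GPa, ρ = 3160 kg/m³
  gray cast iron: E = 127.6 GPa, ρ = 7252 kg/m³
  magnesium alloy: E = 46.75 GPa, ρ = 1820 kg/m³
  silicon nitride: M = 100 MN·m/kg
  molybdenum: M = 32.4 MN·m/kg
  borosilicate glass: M = 27.8 MN·m/kg
  magnesium alloy: M = 25.7 MN·m/kg
  GFRP laminate: M = 19.7 MN·m/kg
  gray cast iron: M = 17.6 MN·m/kg
Highest index: silicon nitride.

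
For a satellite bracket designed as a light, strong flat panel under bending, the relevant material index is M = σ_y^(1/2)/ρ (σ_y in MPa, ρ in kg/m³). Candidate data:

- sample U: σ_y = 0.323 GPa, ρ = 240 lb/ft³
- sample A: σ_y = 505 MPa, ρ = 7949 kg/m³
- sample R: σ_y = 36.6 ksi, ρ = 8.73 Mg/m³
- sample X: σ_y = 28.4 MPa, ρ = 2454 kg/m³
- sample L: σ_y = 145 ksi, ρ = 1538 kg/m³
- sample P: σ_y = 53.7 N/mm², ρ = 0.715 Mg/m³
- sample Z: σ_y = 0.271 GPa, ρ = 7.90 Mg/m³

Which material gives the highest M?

sample L

In SI units:
  sample U: σ_y = 323.0 MPa, ρ = 3844 kg/m³
  sample A: σ_y = 505.0 MPa, ρ = 7949 kg/m³
  sample R: σ_y = 252.3 MPa, ρ = 8730 kg/m³
  sample X: σ_y = 28.40 MPa, ρ = 2454 kg/m³
  sample L: σ_y = 999.7 MPa, ρ = 1538 kg/m³
  sample P: σ_y = 53.70 MPa, ρ = 715.0 kg/m³
  sample Z: σ_y = 271.0 MPa, ρ = 7900 kg/m³
  sample L: M = 20.6×10⁻³
  sample P: M = 10.2×10⁻³
  sample U: M = 4.67×10⁻³
  sample A: M = 2.83×10⁻³
  sample X: M = 2.17×10⁻³
  sample Z: M = 2.08×10⁻³
  sample R: M = 1.82×10⁻³
Highest index: sample L.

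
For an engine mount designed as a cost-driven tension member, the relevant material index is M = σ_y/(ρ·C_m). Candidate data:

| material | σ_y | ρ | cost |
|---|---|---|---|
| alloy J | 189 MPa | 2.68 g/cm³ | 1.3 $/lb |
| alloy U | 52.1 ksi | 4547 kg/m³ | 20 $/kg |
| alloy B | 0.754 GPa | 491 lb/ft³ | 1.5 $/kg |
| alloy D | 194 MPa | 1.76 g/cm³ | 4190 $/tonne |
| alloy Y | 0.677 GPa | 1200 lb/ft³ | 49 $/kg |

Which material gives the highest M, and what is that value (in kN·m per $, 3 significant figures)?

Normalizing units and computing the index:
  alloy J: σ_y = 189.0 MPa, ρ = 2680 kg/m³, cost = 2.866 $/kg
  alloy U: σ_y = 359.2 MPa, ρ = 4547 kg/m³, cost = 20.00 $/kg
  alloy B: σ_y = 754.0 MPa, ρ = 7865 kg/m³, cost = 1.500 $/kg
  alloy D: σ_y = 194.0 MPa, ρ = 1760 kg/m³, cost = 4.190 $/kg
  alloy Y: σ_y = 677.0 MPa, ρ = 19220 kg/m³, cost = 49.00 $/kg
  alloy B: M = 63.9 kN·m per $
  alloy D: M = 26.3 kN·m per $
  alloy J: M = 24.6 kN·m per $
  alloy U: M = 3.95 kN·m per $
  alloy Y: M = 0.719 kN·m per $
Alloy B has the largest M.

alloy B, M = 63.9 kN·m per $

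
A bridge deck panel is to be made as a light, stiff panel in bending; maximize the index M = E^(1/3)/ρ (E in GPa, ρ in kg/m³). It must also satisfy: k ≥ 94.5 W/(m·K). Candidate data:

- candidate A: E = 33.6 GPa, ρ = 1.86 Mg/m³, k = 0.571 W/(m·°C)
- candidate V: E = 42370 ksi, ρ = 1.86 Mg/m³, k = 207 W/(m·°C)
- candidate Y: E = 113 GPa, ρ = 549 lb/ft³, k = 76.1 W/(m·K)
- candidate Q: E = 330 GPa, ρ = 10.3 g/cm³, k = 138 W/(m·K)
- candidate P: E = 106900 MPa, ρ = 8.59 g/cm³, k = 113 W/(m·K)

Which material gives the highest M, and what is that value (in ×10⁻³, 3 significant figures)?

Screen on constraints: k ≥ 94.5 W/(m·K). Survivors: candidate V, candidate Q, candidate P.
Convert each candidate to consistent units, then evaluate M:
  candidate V: E = 292.1 GPa, ρ = 1860 kg/m³
  candidate Q: E = 330.0 GPa, ρ = 10300 kg/m³
  candidate P: E = 106.9 GPa, ρ = 8590 kg/m³
  candidate V: M = 3.57×10⁻³
  candidate Q: M = 0.671×10⁻³
  candidate P: M = 0.553×10⁻³
Highest index: candidate V.

candidate V, M = 3.57×10⁻³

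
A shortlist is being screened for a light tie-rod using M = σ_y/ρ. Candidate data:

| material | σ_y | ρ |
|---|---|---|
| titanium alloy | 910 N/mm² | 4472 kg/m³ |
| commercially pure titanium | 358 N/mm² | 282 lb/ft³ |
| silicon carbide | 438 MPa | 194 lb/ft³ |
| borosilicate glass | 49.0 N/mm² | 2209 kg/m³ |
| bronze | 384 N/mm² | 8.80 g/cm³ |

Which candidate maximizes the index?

titanium alloy

Convert each candidate to consistent units, then evaluate M:
  titanium alloy: σ_y = 910.0 MPa, ρ = 4472 kg/m³
  commercially pure titanium: σ_y = 358.0 MPa, ρ = 4517 kg/m³
  silicon carbide: σ_y = 438.0 MPa, ρ = 3108 kg/m³
  borosilicate glass: σ_y = 49.00 MPa, ρ = 2209 kg/m³
  bronze: σ_y = 384.0 MPa, ρ = 8800 kg/m³
  titanium alloy: M = 203 kN·m/kg
  silicon carbide: M = 141 kN·m/kg
  commercially pure titanium: M = 79.3 kN·m/kg
  bronze: M = 43.6 kN·m/kg
  borosilicate glass: M = 22.2 kN·m/kg
Highest index: titanium alloy.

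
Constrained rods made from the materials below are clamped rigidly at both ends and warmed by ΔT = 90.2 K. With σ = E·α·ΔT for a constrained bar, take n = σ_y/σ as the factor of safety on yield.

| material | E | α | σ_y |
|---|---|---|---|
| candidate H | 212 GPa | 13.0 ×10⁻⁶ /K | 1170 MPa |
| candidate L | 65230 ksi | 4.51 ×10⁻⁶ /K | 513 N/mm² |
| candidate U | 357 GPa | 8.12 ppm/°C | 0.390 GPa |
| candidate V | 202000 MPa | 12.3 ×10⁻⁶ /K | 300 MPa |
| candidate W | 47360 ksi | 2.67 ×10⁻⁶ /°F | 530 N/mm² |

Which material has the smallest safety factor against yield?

Per material, after unit conversion:
  candidate H: E = 212.0, α = 13.0, σ_y = 1170 → σ = 249 MPa, n = 4.71
  candidate L: E = 449.7, α = 4.51, σ_y = 513.0 → σ = 183 MPa, n = 2.80
  candidate U: E = 357.0, α = 8.12, σ_y = 390.0 → σ = 261 MPa, n = 1.49
  candidate V: E = 202.0, α = 12.3, σ_y = 300.0 → σ = 224 MPa, n = 1.34
  candidate W: E = 326.5, α = 4.81, σ_y = 530.0 → σ = 142 MPa, n = 3.74
The minimum is candidate V at n = 1.34.

candidate V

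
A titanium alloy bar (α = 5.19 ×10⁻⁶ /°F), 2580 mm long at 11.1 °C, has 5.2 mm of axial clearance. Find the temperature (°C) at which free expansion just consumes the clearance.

α = 5.19×10⁻⁶/°F × 9/5 = 9.34×10⁻⁶/K.
α·L₀·ΔT = 5.2 mm ⇒ ΔT = 5.2 / (9.34×10⁻⁶ × 2580.0) = 215.7 K.
T = 11.1 + 215.7 = 226.8 °C.

227 °C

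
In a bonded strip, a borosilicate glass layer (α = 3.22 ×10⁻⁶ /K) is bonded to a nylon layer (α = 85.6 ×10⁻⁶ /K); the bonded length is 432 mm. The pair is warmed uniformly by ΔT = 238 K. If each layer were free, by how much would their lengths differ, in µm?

8470 µm

Δα = |3.22 − 85.6|×10⁻⁶/K = 82.4×10⁻⁶/K.
ΔL_mismatch = Δα·L·ΔT = 82.4×10⁻⁶ × 432.0 mm × 238.0 K = 8470 µm.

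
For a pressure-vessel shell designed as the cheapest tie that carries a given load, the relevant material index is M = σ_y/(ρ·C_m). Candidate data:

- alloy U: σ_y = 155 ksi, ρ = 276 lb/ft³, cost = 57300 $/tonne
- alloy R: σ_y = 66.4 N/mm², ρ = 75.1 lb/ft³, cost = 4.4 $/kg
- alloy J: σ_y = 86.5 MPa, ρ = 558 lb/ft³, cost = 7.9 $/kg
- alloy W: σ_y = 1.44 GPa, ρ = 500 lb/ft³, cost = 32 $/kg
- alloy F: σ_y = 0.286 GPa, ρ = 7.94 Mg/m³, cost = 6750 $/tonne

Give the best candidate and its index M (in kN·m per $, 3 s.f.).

alloy R, M = 12.5 kN·m per $

Putting every candidate on a common basis:
  alloy U: σ_y = 1069 MPa, ρ = 4421 kg/m³, cost = 57.30 $/kg
  alloy R: σ_y = 66.40 MPa, ρ = 1203 kg/m³, cost = 4.400 $/kg
  alloy J: σ_y = 86.50 MPa, ρ = 8938 kg/m³, cost = 7.900 $/kg
  alloy W: σ_y = 1440 MPa, ρ = 8009 kg/m³, cost = 32.00 $/kg
  alloy F: σ_y = 286.0 MPa, ρ = 7940 kg/m³, cost = 6.750 $/kg
  alloy R: M = 12.5 kN·m per $
  alloy W: M = 5.62 kN·m per $
  alloy F: M = 5.34 kN·m per $
  alloy U: M = 4.22 kN·m per $
  alloy J: M = 1.22 kN·m per $
Highest index: alloy R.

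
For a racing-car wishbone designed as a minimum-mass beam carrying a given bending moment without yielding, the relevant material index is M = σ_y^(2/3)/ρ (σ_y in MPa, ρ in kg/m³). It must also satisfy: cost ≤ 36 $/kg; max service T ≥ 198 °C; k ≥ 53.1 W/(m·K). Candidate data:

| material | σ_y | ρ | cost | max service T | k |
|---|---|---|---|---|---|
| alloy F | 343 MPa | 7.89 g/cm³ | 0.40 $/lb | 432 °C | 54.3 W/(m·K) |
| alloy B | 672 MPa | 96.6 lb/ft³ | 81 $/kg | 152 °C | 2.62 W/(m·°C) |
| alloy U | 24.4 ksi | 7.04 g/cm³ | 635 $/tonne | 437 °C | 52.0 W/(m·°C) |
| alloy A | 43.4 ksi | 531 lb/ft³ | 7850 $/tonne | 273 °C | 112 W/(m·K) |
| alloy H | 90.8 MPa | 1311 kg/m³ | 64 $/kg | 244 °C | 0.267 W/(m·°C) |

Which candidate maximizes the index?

alloy F

Screen on constraints: cost ≤ 36 $/kg; max service T ≥ 198 °C; k ≥ 53.1 W/(m·K). Survivors: alloy F, alloy A.
Putting every candidate on a common basis:
  alloy F: σ_y = 343.0 MPa, ρ = 7890 kg/m³
  alloy A: σ_y = 299.2 MPa, ρ = 8506 kg/m³
  alloy F: M = 6.21×10⁻³
  alloy A: M = 5.26×10⁻³
The maximum is for alloy F.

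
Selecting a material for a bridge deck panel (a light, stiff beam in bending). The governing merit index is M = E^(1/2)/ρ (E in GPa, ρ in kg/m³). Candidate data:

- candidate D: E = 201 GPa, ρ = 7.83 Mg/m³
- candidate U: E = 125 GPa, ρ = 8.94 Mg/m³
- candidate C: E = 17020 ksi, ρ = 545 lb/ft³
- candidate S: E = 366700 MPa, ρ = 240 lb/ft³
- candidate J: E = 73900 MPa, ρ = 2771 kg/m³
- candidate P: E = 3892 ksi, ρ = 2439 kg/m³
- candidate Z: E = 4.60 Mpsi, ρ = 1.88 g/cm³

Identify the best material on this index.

Normalizing units and computing the index:
  candidate D: E = 201.0 GPa, ρ = 7830 kg/m³
  candidate U: E = 125.0 GPa, ρ = 8940 kg/m³
  candidate C: E = 117.3 GPa, ρ = 8730 kg/m³
  candidate S: E = 366.7 GPa, ρ = 3844 kg/m³
  candidate J: E = 73.90 GPa, ρ = 2771 kg/m³
  candidate P: E = 26.83 GPa, ρ = 2439 kg/m³
  candidate Z: E = 31.72 GPa, ρ = 1880 kg/m³
  candidate S: M = 4.98×10⁻³
  candidate J: M = 3.10×10⁻³
  candidate Z: M = 3.00×10⁻³
  candidate P: M = 2.12×10⁻³
  candidate D: M = 1.81×10⁻³
  candidate U: M = 1.25×10⁻³
  candidate C: M = 1.24×10⁻³
Highest index: candidate S.

candidate S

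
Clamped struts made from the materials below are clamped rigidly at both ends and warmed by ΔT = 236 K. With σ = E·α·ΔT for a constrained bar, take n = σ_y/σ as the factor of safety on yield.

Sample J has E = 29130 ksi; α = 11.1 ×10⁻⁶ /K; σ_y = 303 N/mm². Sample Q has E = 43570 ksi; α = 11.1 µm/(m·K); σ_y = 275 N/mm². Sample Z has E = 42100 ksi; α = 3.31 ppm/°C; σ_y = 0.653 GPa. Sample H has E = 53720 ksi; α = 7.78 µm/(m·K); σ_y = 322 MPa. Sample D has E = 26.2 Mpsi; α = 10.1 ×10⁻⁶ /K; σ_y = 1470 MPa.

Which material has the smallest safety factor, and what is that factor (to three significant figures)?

sample Q, n = 0.349

With everything in SI (GPa, ×10⁻⁶/K, MPa):
  sample J: E = 200.8, α = 11.1, σ_y = 303.0 → σ = 526 MPa, n = 0.576
  sample Q: E = 300.4, α = 11.1, σ_y = 275.0 → σ = 787 MPa, n = 0.349
  sample Z: E = 290.3, α = 3.31, σ_y = 653.0 → σ = 227 MPa, n = 2.88
  sample H: E = 370.4, α = 7.78, σ_y = 322.0 → σ = 680 MPa, n = 0.473
  sample D: E = 180.6, α = 10.1, σ_y = 1470 → σ = 431 MPa, n = 3.41
The minimum is sample Q at n = 0.349.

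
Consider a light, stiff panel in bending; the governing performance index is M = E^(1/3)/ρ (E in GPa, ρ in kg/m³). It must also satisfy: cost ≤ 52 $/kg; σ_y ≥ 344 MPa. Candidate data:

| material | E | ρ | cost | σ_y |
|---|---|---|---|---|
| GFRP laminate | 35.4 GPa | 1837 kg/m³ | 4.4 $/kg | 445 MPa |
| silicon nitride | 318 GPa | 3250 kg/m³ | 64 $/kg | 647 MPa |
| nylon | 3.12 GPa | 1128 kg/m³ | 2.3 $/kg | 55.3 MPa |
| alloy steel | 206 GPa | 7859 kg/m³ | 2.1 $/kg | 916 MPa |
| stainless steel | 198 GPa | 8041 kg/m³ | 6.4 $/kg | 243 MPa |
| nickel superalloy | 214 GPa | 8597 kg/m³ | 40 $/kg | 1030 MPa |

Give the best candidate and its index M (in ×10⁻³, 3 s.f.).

Screen on constraints: cost ≤ 52 $/kg; σ_y ≥ 344 MPa. Survivors: GFRP laminate, alloy steel, nickel superalloy.
Per-candidate index values:
  GFRP laminate: M = 1.79×10⁻³
  alloy steel: M = 0.751×10⁻³
  nickel superalloy: M = 0.696×10⁻³
GFRP laminate has the largest M.

GFRP laminate, M = 1.79×10⁻³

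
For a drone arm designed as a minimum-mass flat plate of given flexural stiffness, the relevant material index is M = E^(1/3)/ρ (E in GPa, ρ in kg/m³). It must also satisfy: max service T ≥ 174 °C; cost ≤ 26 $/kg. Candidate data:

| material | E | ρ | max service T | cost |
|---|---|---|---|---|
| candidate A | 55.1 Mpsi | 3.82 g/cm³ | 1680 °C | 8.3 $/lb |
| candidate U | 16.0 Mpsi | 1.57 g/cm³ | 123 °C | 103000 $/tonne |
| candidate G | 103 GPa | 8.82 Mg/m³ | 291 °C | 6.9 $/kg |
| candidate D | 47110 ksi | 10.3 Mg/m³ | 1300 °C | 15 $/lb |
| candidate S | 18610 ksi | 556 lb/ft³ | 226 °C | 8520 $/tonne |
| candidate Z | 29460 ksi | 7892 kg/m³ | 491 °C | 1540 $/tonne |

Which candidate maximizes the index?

candidate A

Screen on constraints: max service T ≥ 174 °C; cost ≤ 26 $/kg. Survivors: candidate A, candidate G, candidate S, candidate Z.
Putting every candidate on a common basis:
  candidate A: E = 379.9 GPa, ρ = 3820 kg/m³
  candidate G: E = 103.0 GPa, ρ = 8820 kg/m³
  candidate S: E = 128.3 GPa, ρ = 8906 kg/m³
  candidate Z: E = 203.1 GPa, ρ = 7892 kg/m³
  candidate A: M = 1.90×10⁻³
  candidate Z: M = 0.745×10⁻³
  candidate S: M = 0.566×10⁻³
  candidate G: M = 0.531×10⁻³
Highest index: candidate A.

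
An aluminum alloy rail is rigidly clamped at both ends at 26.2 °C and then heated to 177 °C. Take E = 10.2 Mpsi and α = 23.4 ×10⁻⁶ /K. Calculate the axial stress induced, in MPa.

E = 10.2 Mpsi = 70.33 GPa.
ΔT = 150.8 K. Constrained thermal stress σ = E·α·ΔT = 70.33×10³ MPa × 23.4×10⁻⁶ × 150.8 = 248 MPa (compressive).

248 MPa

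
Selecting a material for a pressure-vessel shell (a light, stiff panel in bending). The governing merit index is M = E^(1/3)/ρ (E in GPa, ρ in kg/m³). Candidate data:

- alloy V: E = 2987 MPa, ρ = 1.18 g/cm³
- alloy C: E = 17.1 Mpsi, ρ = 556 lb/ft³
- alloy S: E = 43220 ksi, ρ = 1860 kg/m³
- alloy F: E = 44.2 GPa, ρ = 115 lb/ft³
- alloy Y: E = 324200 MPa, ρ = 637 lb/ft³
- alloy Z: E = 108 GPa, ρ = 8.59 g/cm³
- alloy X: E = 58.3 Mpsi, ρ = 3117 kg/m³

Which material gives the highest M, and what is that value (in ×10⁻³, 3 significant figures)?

Convert each candidate to consistent units, then evaluate M:
  alloy V: E = 2.987 GPa, ρ = 1180 kg/m³
  alloy C: E = 117.9 GPa, ρ = 8906 kg/m³
  alloy S: E = 298.0 GPa, ρ = 1860 kg/m³
  alloy F: E = 44.20 GPa, ρ = 1842 kg/m³
  alloy Y: E = 324.2 GPa, ρ = 10200 kg/m³
  alloy Z: E = 108.0 GPa, ρ = 8590 kg/m³
  alloy X: E = 402.0 GPa, ρ = 3117 kg/m³
  alloy S: M = 3.59×10⁻³
  alloy X: M = 2.37×10⁻³
  alloy F: M = 1.92×10⁻³
  alloy V: M = 1.22×10⁻³
  alloy Y: M = 0.673×10⁻³
  alloy Z: M = 0.554×10⁻³
  alloy C: M = 0.551×10⁻³
Highest index: alloy S.

alloy S, M = 3.59×10⁻³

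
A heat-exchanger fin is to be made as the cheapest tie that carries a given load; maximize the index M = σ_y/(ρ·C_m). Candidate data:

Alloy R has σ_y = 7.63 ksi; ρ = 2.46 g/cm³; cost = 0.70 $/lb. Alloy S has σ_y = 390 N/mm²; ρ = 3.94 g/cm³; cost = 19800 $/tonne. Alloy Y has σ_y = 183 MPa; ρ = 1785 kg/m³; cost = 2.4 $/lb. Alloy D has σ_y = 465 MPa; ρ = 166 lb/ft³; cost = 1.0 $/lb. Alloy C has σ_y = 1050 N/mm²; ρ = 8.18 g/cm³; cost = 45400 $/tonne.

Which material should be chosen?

alloy D

Putting every candidate on a common basis:
  alloy R: σ_y = 52.61 MPa, ρ = 2460 kg/m³, cost = 1.543 $/kg
  alloy S: σ_y = 390.0 MPa, ρ = 3940 kg/m³, cost = 19.80 $/kg
  alloy Y: σ_y = 183.0 MPa, ρ = 1785 kg/m³, cost = 5.291 $/kg
  alloy D: σ_y = 465.0 MPa, ρ = 2659 kg/m³, cost = 2.205 $/kg
  alloy C: σ_y = 1050 MPa, ρ = 8180 kg/m³, cost = 45.40 $/kg
  alloy D: M = 79.3 kN·m per $
  alloy Y: M = 19.4 kN·m per $
  alloy R: M = 13.9 kN·m per $
  alloy S: M = 5.00 kN·m per $
  alloy C: M = 2.83 kN·m per $
Alloy D has the largest M.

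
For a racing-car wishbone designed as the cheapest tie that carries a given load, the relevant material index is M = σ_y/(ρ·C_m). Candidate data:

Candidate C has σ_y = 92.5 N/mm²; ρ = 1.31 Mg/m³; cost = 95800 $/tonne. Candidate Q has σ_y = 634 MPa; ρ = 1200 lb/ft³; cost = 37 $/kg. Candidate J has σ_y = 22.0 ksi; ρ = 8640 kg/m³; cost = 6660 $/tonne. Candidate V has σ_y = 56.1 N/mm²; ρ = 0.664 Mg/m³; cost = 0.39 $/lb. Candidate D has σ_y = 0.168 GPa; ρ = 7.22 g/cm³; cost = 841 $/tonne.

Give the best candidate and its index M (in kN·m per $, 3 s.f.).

Convert each candidate to consistent units, then evaluate M:
  candidate C: σ_y = 92.50 MPa, ρ = 1310 kg/m³, cost = 95.80 $/kg
  candidate Q: σ_y = 634.0 MPa, ρ = 19220 kg/m³, cost = 37.00 $/kg
  candidate J: σ_y = 151.7 MPa, ρ = 8640 kg/m³, cost = 6.660 $/kg
  candidate V: σ_y = 56.10 MPa, ρ = 664.0 kg/m³, cost = 0.8598 $/kg
  candidate D: σ_y = 168.0 MPa, ρ = 7220 kg/m³, cost = 0.8410 $/kg
  candidate V: M = 98.3 kN·m per $
  candidate D: M = 27.7 kN·m per $
  candidate J: M = 2.64 kN·m per $
  candidate Q: M = 0.891 kN·m per $
  candidate C: M = 0.737 kN·m per $
Highest index: candidate V.

candidate V, M = 98.3 kN·m per $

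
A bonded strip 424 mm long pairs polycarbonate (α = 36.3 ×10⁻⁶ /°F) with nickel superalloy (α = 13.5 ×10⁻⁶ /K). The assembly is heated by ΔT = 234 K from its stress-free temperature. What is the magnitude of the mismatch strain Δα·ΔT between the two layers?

0.0121

polycarbonate: α = 36.3×10⁻⁶/°F × 9/5 = 65.3×10⁻⁶/K.
Δα = |65.3 − 13.5|×10⁻⁶/K = 51.8×10⁻⁶/K.
Mismatch strain = Δα·ΔT = 51.8×10⁻⁶ × 234.0 = 0.0121.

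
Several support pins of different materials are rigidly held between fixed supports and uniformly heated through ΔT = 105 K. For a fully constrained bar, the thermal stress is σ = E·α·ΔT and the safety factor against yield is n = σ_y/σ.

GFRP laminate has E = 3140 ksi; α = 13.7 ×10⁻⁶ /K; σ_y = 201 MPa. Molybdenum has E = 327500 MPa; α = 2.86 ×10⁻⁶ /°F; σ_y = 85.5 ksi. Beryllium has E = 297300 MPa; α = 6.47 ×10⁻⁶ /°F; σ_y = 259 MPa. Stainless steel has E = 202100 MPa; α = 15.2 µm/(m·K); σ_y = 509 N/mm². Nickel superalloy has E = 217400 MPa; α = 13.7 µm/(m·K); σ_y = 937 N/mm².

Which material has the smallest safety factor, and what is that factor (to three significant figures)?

beryllium, n = 0.712

Per material, after unit conversion:
  GFRP laminate: E = 21.65, α = 13.7, σ_y = 201.0 → σ = 31.1 MPa, n = 6.45
  molybdenum: E = 327.5, α = 5.15, σ_y = 589.5 → σ = 177 MPa, n = 3.33
  beryllium: E = 297.3, α = 11.6, σ_y = 259.0 → σ = 364 MPa, n = 0.712
  stainless steel: E = 202.1, α = 15.2, σ_y = 509.0 → σ = 323 MPa, n = 1.58
  nickel superalloy: E = 217.4, α = 13.7, σ_y = 937.0 → σ = 313 MPa, n = 3.00
The minimum is beryllium at n = 0.712.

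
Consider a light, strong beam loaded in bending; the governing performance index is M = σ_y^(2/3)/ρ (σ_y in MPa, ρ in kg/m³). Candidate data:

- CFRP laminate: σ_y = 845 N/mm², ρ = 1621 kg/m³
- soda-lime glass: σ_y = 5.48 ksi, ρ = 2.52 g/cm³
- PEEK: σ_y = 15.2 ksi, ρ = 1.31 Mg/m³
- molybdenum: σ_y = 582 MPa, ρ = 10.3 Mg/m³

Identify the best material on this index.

Putting every candidate on a common basis:
  CFRP laminate: σ_y = 845.0 MPa, ρ = 1621 kg/m³
  soda-lime glass: σ_y = 37.78 MPa, ρ = 2520 kg/m³
  PEEK: σ_y = 104.8 MPa, ρ = 1310 kg/m³
  molybdenum: σ_y = 582.0 MPa, ρ = 10300 kg/m³
  CFRP laminate: M = 55.1×10⁻³
  PEEK: M = 17.0×10⁻³
  molybdenum: M = 6.77×10⁻³
  soda-lime glass: M = 4.47×10⁻³
CFRP laminate has the largest M.

CFRP laminate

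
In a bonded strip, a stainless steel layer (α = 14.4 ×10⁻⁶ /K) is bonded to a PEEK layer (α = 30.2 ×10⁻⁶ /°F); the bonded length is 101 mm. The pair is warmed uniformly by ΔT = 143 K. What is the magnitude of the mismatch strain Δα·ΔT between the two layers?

PEEK: α = 30.2×10⁻⁶/°F × 9/5 = 54.4×10⁻⁶/K.
Δα = |14.4 − 54.4|×10⁻⁶/K = 40.0×10⁻⁶/K.
Mismatch strain = Δα·ΔT = 40.0×10⁻⁶ × 143.0 = 5.71×10⁻³.

5.71×10⁻³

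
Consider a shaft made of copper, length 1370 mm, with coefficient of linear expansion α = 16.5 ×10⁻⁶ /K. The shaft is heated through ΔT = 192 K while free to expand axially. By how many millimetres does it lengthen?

ΔL = α·L₀·ΔT = 16.5×10⁻⁶ × 1370 mm × 192.0 K = 4.34 mm.

4.34 mm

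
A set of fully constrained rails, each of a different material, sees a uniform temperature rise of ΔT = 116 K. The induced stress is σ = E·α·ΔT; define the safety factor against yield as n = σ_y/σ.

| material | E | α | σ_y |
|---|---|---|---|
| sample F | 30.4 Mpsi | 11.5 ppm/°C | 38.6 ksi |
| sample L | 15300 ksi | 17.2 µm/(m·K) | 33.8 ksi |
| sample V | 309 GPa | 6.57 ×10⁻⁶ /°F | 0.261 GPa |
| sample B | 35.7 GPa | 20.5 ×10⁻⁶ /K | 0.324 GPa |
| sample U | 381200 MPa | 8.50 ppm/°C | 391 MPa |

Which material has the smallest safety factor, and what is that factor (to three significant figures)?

sample V, n = 0.616

Converting E to GPa, α to ×10⁻⁶/K, σ_y to MPa, then σ and n for each:
  sample F: E = 209.6, α = 11.5, σ_y = 266.1 → σ = 280 MPa, n = 0.952
  sample L: E = 105.5, α = 17.2, σ_y = 233.0 → σ = 210 MPa, n = 1.11
  sample V: E = 309.0, α = 11.8, σ_y = 261.0 → σ = 424 MPa, n = 0.616
  sample B: E = 35.70, α = 20.5, σ_y = 324.0 → σ = 84.9 MPa, n = 3.82
  sample U: E = 381.2, α = 8.50, σ_y = 391.0 → σ = 376 MPa, n = 1.04
Sample V has the lowest safety factor, n = 0.616.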